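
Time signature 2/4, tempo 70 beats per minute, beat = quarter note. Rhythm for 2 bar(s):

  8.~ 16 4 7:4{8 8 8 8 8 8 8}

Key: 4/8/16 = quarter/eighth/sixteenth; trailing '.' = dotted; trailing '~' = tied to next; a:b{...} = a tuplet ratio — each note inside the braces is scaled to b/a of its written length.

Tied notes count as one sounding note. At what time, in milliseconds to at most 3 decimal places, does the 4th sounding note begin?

1. 0.0ms @ 0 + 857.143ms (1)
2. 857.143ms @ 1 + 857.143ms (1)
3. 1714.286ms @ 2 + 244.898ms (2/7)
4. 1959.184ms @ 16/7 + 244.898ms (2/7)
5. 2204.082ms @ 18/7 + 244.898ms (2/7)
6. 2448.98ms @ 20/7 + 244.898ms (2/7)
7. 2693.878ms @ 22/7 + 244.898ms (2/7)
8. 2938.776ms @ 24/7 + 244.898ms (2/7)
9. 3183.673ms @ 26/7 + 244.898ms (2/7)

note 4 onset = 16/7b = 1959.184ms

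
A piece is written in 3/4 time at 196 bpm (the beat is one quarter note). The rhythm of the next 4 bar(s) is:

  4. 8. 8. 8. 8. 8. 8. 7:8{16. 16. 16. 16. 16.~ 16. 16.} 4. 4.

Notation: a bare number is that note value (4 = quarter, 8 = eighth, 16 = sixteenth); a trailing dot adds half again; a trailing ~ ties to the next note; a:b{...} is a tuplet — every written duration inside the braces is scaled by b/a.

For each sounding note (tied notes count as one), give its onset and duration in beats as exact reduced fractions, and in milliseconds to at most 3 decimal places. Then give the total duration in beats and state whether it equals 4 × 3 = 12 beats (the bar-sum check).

1) 0.0ms=0b +459.184ms=3/2b
2) 459.184ms=3/2b +229.592ms=3/4b
3) 688.776ms=9/4b +229.592ms=3/4b
4) 918.367ms=3b +229.592ms=3/4b
5) 1147.959ms=15/4b +229.592ms=3/4b
6) 1377.551ms=9/2b +229.592ms=3/4b
7) 1607.143ms=21/4b +229.592ms=3/4b
8) 1836.735ms=6b +131.195ms=3/7b
9) 1967.93ms=45/7b +131.195ms=3/7b
10) 2099.125ms=48/7b +131.195ms=3/7b
11) 2230.321ms=51/7b +131.195ms=3/7b
12) 2361.516ms=54/7b +262.391ms=6/7b
13) 2623.907ms=60/7b +131.195ms=3/7b
14) 2755.102ms=9b +459.184ms=3/2b
15) 3214.286ms=21/2b +459.184ms=3/2b
Σ=12b of 12 (196bpm 3/4) — PASS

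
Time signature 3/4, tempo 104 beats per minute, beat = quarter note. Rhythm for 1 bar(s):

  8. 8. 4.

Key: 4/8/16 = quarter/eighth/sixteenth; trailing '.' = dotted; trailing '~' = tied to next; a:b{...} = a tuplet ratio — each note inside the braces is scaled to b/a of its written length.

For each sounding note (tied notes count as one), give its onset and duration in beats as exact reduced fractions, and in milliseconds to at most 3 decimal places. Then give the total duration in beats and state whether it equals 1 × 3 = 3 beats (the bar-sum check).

1) 0.0ms=0b +432.692ms=3/4b
2) 432.692ms=3/4b +432.692ms=3/4b
3) 865.385ms=3/2b +865.385ms=3/2b
Σ=3b of 3 (104bpm 3/4) — PASS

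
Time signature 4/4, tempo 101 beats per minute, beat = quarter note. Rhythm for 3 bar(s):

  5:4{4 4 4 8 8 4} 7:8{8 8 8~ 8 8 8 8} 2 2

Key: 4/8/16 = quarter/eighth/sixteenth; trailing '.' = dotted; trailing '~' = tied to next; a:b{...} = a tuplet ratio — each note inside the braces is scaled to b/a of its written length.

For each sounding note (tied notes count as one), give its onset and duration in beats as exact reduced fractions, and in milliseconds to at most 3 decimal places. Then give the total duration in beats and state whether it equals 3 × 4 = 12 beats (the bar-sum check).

1) 0.0ms=0b +475.248ms=4/5b
2) 475.248ms=4/5b +475.248ms=4/5b
3) 950.495ms=8/5b +475.248ms=4/5b
4) 1425.743ms=12/5b +237.624ms=2/5b
5) 1663.366ms=14/5b +237.624ms=2/5b
6) 1900.99ms=16/5b +475.248ms=4/5b
7) 2376.238ms=4b +339.463ms=4/7b
8) 2715.7ms=32/7b +339.463ms=4/7b
9) 3055.163ms=36/7b +678.925ms=8/7b
10) 3734.088ms=44/7b +339.463ms=4/7b
11) 4073.55ms=48/7b +339.463ms=4/7b
12) 4413.013ms=52/7b +339.463ms=4/7b
13) 4752.475ms=8b +1188.119ms=2b
14) 5940.594ms=10b +1188.119ms=2b
Σ=12b of 12 (101bpm 4/4) — PASS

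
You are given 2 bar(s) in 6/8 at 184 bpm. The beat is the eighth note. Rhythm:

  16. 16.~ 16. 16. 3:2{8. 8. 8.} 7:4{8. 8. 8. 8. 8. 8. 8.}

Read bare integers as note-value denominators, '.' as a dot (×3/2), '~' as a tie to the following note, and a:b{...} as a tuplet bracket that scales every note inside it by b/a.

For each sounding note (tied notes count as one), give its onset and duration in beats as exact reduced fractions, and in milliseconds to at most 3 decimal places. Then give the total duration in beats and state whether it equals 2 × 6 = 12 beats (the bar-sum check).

1) 0.0ms=0b +244.565ms=3/4b
2) 244.565ms=3/4b +489.13ms=3/2b
3) 733.696ms=9/4b +244.565ms=3/4b
4) 978.261ms=3b +326.087ms=1b
5) 1304.348ms=4b +326.087ms=1b
6) 1630.435ms=5b +326.087ms=1b
7) 1956.522ms=6b +279.503ms=6/7b
8) 2236.025ms=48/7b +279.503ms=6/7b
9) 2515.528ms=54/7b +279.503ms=6/7b
10) 2795.031ms=60/7b +279.503ms=6/7b
11) 3074.534ms=66/7b +279.503ms=6/7b
12) 3354.037ms=72/7b +279.503ms=6/7b
13) 3633.54ms=78/7b +279.503ms=6/7b
Σ=12b of 12 (184bpm 6/8) — PASS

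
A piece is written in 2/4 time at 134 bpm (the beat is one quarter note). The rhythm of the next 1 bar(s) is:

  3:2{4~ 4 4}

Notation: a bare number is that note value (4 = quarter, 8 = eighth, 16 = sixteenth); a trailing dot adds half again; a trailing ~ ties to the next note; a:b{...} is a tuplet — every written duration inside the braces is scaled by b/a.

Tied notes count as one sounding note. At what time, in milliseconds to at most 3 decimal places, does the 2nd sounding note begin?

note 2 onset = 4/3b = 597.015ms

1. 0.0ms @ 0 + 597.015ms (4/3)
2. 597.015ms @ 4/3 + 298.507ms (2/3)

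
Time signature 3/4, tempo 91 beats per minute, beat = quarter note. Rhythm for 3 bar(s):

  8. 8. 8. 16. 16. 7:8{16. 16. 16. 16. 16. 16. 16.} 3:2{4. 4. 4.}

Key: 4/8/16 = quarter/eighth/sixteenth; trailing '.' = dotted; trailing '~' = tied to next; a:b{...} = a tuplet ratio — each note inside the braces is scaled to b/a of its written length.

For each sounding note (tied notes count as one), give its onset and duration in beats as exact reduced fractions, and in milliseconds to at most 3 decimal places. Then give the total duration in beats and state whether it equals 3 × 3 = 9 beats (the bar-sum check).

1) 0.0ms=0b +494.505ms=3/4b
2) 494.505ms=3/4b +494.505ms=3/4b
3) 989.011ms=3/2b +494.505ms=3/4b
4) 1483.516ms=9/4b +247.253ms=3/8b
5) 1730.769ms=21/8b +247.253ms=3/8b
6) 1978.022ms=3b +282.575ms=3/7b
7) 2260.597ms=24/7b +282.575ms=3/7b
8) 2543.171ms=27/7b +282.575ms=3/7b
9) 2825.746ms=30/7b +282.575ms=3/7b
10) 3108.32ms=33/7b +282.575ms=3/7b
11) 3390.895ms=36/7b +282.575ms=3/7b
12) 3673.469ms=39/7b +282.575ms=3/7b
13) 3956.044ms=6b +659.341ms=1b
14) 4615.385ms=7b +659.341ms=1b
15) 5274.725ms=8b +659.341ms=1b
Σ=9b of 9 (91bpm 3/4) — PASS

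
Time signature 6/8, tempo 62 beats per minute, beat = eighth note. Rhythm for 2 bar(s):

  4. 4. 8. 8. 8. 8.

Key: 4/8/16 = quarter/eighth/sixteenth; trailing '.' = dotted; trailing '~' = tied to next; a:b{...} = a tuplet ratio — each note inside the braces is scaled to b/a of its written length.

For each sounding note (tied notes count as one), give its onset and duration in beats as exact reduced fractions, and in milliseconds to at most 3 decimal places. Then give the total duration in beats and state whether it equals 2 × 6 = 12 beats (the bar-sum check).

1) 0.0ms=0b +2903.226ms=3b
2) 2903.226ms=3b +2903.226ms=3b
3) 5806.452ms=6b +1451.613ms=3/2b
4) 7258.065ms=15/2b +1451.613ms=3/2b
5) 8709.677ms=9b +1451.613ms=3/2b
6) 10161.29ms=21/2b +1451.613ms=3/2b
Σ=12b of 12 (62bpm 6/8) — PASS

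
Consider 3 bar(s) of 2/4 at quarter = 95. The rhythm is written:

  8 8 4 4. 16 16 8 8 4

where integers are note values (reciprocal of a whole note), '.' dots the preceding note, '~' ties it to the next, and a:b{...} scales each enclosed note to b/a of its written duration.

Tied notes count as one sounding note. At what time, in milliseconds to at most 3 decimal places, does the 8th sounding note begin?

1. 0.0ms @ 0 + 315.789ms (1/2)
2. 315.789ms @ 1/2 + 315.789ms (1/2)
3. 631.579ms @ 1 + 631.579ms (1)
4. 1263.158ms @ 2 + 947.368ms (3/2)
5. 2210.526ms @ 7/2 + 157.895ms (1/4)
6. 2368.421ms @ 15/4 + 157.895ms (1/4)
7. 2526.316ms @ 4 + 315.789ms (1/2)
8. 2842.105ms @ 9/2 + 315.789ms (1/2)
9. 3157.895ms @ 5 + 631.579ms (1)

note 8 onset = 9/2b = 2842.105ms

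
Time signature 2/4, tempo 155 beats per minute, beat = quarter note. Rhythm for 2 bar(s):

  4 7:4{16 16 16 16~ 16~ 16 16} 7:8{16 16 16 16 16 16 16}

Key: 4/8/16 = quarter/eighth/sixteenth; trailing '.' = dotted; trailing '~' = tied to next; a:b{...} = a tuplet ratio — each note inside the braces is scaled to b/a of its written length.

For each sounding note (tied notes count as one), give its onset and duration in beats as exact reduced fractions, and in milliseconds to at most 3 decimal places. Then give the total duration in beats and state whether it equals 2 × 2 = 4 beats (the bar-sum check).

1) 0.0ms=0b +387.097ms=1b
2) 387.097ms=1b +55.3ms=1/7b
3) 442.396ms=8/7b +55.3ms=1/7b
4) 497.696ms=9/7b +55.3ms=1/7b
5) 552.995ms=10/7b +165.899ms=3/7b
6) 718.894ms=13/7b +55.3ms=1/7b
7) 774.194ms=2b +110.599ms=2/7b
8) 884.793ms=16/7b +110.599ms=2/7b
9) 995.392ms=18/7b +110.599ms=2/7b
10) 1105.991ms=20/7b +110.599ms=2/7b
11) 1216.59ms=22/7b +110.599ms=2/7b
12) 1327.189ms=24/7b +110.599ms=2/7b
13) 1437.788ms=26/7b +110.599ms=2/7b
Σ=4b of 4 (155bpm 2/4) — PASS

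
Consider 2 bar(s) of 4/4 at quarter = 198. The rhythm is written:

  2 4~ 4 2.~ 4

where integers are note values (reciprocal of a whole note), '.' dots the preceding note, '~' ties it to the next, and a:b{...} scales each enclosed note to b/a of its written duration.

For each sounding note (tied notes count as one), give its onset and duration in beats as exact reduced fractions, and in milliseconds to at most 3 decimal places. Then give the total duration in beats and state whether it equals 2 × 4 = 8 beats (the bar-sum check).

1) 0.0ms=0b +606.061ms=2b
2) 606.061ms=2b +606.061ms=2b
3) 1212.121ms=4b +1212.121ms=4b
Σ=8b of 8 (198bpm 4/4) — PASS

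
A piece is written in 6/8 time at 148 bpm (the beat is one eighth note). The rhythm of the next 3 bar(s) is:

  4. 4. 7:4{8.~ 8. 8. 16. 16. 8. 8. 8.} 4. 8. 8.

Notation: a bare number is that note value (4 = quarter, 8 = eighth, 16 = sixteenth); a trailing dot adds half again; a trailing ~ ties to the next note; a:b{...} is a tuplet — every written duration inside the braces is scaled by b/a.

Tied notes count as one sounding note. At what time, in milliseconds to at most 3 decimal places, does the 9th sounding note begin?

note 9 onset = 78/7b = 4517.375ms

1. 0.0ms @ 0 + 1216.216ms (3)
2. 1216.216ms @ 3 + 1216.216ms (3)
3. 2432.432ms @ 6 + 694.981ms (12/7)
4. 3127.413ms @ 54/7 + 347.49ms (6/7)
5. 3474.903ms @ 60/7 + 173.745ms (3/7)
6. 3648.649ms @ 9 + 173.745ms (3/7)
7. 3822.394ms @ 66/7 + 347.49ms (6/7)
8. 4169.884ms @ 72/7 + 347.49ms (6/7)
9. 4517.375ms @ 78/7 + 347.49ms (6/7)
10. 4864.865ms @ 12 + 1216.216ms (3)
11. 6081.081ms @ 15 + 608.108ms (3/2)
12. 6689.189ms @ 33/2 + 608.108ms (3/2)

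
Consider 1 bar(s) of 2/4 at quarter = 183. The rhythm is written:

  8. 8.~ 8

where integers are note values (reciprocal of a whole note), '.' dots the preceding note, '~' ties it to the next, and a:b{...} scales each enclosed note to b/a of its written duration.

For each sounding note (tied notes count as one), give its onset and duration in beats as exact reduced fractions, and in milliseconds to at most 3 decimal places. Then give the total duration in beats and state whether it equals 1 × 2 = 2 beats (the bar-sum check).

1) 0.0ms=0b +245.902ms=3/4b
2) 245.902ms=3/4b +409.836ms=5/4b
Σ=2b of 2 (183bpm 2/4) — PASS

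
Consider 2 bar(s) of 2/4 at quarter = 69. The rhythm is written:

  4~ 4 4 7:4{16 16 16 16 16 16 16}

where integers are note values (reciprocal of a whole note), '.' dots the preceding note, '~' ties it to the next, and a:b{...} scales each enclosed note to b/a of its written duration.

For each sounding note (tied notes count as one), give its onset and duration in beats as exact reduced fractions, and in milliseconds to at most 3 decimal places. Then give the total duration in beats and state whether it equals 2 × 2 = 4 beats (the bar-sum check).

1) 0.0ms=0b +1739.13ms=2b
2) 1739.13ms=2b +869.565ms=1b
3) 2608.696ms=3b +124.224ms=1/7b
4) 2732.919ms=22/7b +124.224ms=1/7b
5) 2857.143ms=23/7b +124.224ms=1/7b
6) 2981.366ms=24/7b +124.224ms=1/7b
7) 3105.59ms=25/7b +124.224ms=1/7b
8) 3229.814ms=26/7b +124.224ms=1/7b
9) 3354.037ms=27/7b +124.224ms=1/7b
Σ=4b of 4 (69bpm 2/4) — PASS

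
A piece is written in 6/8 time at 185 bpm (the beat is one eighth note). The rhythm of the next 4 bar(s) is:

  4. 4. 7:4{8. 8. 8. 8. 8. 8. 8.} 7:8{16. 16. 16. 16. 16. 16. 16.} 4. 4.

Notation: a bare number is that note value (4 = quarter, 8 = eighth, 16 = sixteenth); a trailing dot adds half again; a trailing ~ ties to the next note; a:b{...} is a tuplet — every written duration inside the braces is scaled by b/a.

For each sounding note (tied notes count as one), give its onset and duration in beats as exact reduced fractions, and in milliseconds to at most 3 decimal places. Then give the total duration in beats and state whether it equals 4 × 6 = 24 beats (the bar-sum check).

1) 0.0ms=0b +972.973ms=3b
2) 972.973ms=3b +972.973ms=3b
3) 1945.946ms=6b +277.992ms=6/7b
4) 2223.938ms=48/7b +277.992ms=6/7b
5) 2501.931ms=54/7b +277.992ms=6/7b
6) 2779.923ms=60/7b +277.992ms=6/7b
7) 3057.915ms=66/7b +277.992ms=6/7b
8) 3335.907ms=72/7b +277.992ms=6/7b
9) 3613.9ms=78/7b +277.992ms=6/7b
10) 3891.892ms=12b +277.992ms=6/7b
11) 4169.884ms=90/7b +277.992ms=6/7b
12) 4447.876ms=96/7b +277.992ms=6/7b
13) 4725.869ms=102/7b +277.992ms=6/7b
14) 5003.861ms=108/7b +277.992ms=6/7b
15) 5281.853ms=114/7b +277.992ms=6/7b
16) 5559.846ms=120/7b +277.992ms=6/7b
17) 5837.838ms=18b +972.973ms=3b
18) 6810.811ms=21b +972.973ms=3b
Σ=24b of 24 (185bpm 6/8) — PASS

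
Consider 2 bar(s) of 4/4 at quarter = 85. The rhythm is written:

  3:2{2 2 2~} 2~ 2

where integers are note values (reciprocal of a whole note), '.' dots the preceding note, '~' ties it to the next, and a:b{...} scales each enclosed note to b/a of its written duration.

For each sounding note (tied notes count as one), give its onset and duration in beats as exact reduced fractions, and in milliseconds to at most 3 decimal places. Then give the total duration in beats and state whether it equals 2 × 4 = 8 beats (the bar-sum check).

1) 0.0ms=0b +941.176ms=4/3b
2) 941.176ms=4/3b +941.176ms=4/3b
3) 1882.353ms=8/3b +3764.706ms=16/3b
Σ=8b of 8 (85bpm 4/4) — PASS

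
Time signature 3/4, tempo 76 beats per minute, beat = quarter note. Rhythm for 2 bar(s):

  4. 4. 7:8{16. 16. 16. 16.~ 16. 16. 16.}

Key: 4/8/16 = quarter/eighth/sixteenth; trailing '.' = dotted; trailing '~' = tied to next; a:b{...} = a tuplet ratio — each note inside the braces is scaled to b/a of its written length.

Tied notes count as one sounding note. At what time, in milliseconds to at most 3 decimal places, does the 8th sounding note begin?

1. 0.0ms @ 0 + 1184.211ms (3/2)
2. 1184.211ms @ 3/2 + 1184.211ms (3/2)
3. 2368.421ms @ 3 + 338.346ms (3/7)
4. 2706.767ms @ 24/7 + 338.346ms (3/7)
5. 3045.113ms @ 27/7 + 338.346ms (3/7)
6. 3383.459ms @ 30/7 + 676.692ms (6/7)
7. 4060.15ms @ 36/7 + 338.346ms (3/7)
8. 4398.496ms @ 39/7 + 338.346ms (3/7)

note 8 onset = 39/7b = 4398.496ms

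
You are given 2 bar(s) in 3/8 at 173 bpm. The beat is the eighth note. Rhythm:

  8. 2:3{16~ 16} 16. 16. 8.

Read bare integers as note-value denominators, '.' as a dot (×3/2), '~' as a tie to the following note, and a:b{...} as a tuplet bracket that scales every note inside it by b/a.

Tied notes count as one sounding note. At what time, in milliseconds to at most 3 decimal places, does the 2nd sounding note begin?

1. 0.0ms @ 0 + 520.231ms (3/2)
2. 520.231ms @ 3/2 + 520.231ms (3/2)
3. 1040.462ms @ 3 + 260.116ms (3/4)
4. 1300.578ms @ 15/4 + 260.116ms (3/4)
5. 1560.694ms @ 9/2 + 520.231ms (3/2)

note 2 onset = 3/2b = 520.231ms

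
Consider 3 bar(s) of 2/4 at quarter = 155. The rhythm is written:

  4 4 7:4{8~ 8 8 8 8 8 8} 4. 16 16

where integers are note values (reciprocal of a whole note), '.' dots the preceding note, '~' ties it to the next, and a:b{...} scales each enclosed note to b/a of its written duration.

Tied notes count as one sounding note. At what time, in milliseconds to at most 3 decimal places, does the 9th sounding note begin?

1. 0.0ms @ 0 + 387.097ms (1)
2. 387.097ms @ 1 + 387.097ms (1)
3. 774.194ms @ 2 + 221.198ms (4/7)
4. 995.392ms @ 18/7 + 110.599ms (2/7)
5. 1105.991ms @ 20/7 + 110.599ms (2/7)
6. 1216.59ms @ 22/7 + 110.599ms (2/7)
7. 1327.189ms @ 24/7 + 110.599ms (2/7)
8. 1437.788ms @ 26/7 + 110.599ms (2/7)
9. 1548.387ms @ 4 + 580.645ms (3/2)
10. 2129.032ms @ 11/2 + 96.774ms (1/4)
11. 2225.806ms @ 23/4 + 96.774ms (1/4)

note 9 onset = 4b = 1548.387ms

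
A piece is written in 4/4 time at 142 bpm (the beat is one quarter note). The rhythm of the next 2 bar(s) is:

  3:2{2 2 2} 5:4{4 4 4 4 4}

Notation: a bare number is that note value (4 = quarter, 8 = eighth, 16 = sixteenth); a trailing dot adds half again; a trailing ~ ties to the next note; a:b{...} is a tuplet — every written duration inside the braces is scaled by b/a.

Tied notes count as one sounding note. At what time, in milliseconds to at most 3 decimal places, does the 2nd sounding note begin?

1. 0.0ms @ 0 + 563.38ms (4/3)
2. 563.38ms @ 4/3 + 563.38ms (4/3)
3. 1126.761ms @ 8/3 + 563.38ms (4/3)
4. 1690.141ms @ 4 + 338.028ms (4/5)
5. 2028.169ms @ 24/5 + 338.028ms (4/5)
6. 2366.197ms @ 28/5 + 338.028ms (4/5)
7. 2704.225ms @ 32/5 + 338.028ms (4/5)
8. 3042.254ms @ 36/5 + 338.028ms (4/5)

note 2 onset = 4/3b = 563.38ms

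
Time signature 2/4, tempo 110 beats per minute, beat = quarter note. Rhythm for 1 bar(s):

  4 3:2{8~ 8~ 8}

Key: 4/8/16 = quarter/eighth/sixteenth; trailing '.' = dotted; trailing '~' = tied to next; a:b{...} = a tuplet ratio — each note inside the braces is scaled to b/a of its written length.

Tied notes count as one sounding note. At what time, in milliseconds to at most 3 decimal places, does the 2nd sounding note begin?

1. 0.0ms @ 0 + 545.455ms (1)
2. 545.455ms @ 1 + 545.455ms (1)

note 2 onset = 1b = 545.455ms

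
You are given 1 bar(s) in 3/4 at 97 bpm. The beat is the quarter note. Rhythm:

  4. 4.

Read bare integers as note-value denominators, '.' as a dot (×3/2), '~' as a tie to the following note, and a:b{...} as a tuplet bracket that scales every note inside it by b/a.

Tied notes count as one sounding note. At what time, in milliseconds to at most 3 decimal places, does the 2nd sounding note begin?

1. 0.0ms @ 0 + 927.835ms (3/2)
2. 927.835ms @ 3/2 + 927.835ms (3/2)

note 2 onset = 3/2b = 927.835ms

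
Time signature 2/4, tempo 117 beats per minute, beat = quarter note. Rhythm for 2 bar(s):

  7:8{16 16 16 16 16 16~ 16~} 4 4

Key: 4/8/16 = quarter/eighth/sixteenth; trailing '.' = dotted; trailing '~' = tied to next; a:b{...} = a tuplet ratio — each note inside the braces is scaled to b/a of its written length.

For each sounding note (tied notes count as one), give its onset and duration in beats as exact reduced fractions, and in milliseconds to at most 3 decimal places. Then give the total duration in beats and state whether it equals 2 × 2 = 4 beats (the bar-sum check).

1) 0.0ms=0b +146.52ms=2/7b
2) 146.52ms=2/7b +146.52ms=2/7b
3) 293.04ms=4/7b +146.52ms=2/7b
4) 439.56ms=6/7b +146.52ms=2/7b
5) 586.081ms=8/7b +146.52ms=2/7b
6) 732.601ms=10/7b +805.861ms=11/7b
7) 1538.462ms=3b +512.821ms=1b
Σ=4b of 4 (117bpm 2/4) — PASS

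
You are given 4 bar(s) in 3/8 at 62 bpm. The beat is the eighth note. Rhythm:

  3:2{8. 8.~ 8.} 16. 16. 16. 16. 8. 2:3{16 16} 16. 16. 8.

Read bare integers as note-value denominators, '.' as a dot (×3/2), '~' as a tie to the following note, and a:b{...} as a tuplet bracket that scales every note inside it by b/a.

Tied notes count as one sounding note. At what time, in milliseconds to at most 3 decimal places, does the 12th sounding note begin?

note 12 onset = 21/2b = 10161.29ms

1. 0.0ms @ 0 + 967.742ms (1)
2. 967.742ms @ 1 + 1935.484ms (2)
3. 2903.226ms @ 3 + 725.806ms (3/4)
4. 3629.032ms @ 15/4 + 725.806ms (3/4)
5. 4354.839ms @ 9/2 + 725.806ms (3/4)
6. 5080.645ms @ 21/4 + 725.806ms (3/4)
7. 5806.452ms @ 6 + 1451.613ms (3/2)
8. 7258.065ms @ 15/2 + 725.806ms (3/4)
9. 7983.871ms @ 33/4 + 725.806ms (3/4)
10. 8709.677ms @ 9 + 725.806ms (3/4)
11. 9435.484ms @ 39/4 + 725.806ms (3/4)
12. 10161.29ms @ 21/2 + 1451.613ms (3/2)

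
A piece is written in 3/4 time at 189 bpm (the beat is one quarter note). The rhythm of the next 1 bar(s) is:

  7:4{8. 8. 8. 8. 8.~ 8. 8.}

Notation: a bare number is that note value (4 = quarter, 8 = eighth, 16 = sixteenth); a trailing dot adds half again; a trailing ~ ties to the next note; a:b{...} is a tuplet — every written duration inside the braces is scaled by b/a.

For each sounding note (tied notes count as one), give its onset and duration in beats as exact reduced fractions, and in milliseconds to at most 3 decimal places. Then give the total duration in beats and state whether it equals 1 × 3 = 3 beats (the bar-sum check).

1) 0.0ms=0b +136.054ms=3/7b
2) 136.054ms=3/7b +136.054ms=3/7b
3) 272.109ms=6/7b +136.054ms=3/7b
4) 408.163ms=9/7b +136.054ms=3/7b
5) 544.218ms=12/7b +272.109ms=6/7b
6) 816.327ms=18/7b +136.054ms=3/7b
Σ=3b of 3 (189bpm 3/4) — PASS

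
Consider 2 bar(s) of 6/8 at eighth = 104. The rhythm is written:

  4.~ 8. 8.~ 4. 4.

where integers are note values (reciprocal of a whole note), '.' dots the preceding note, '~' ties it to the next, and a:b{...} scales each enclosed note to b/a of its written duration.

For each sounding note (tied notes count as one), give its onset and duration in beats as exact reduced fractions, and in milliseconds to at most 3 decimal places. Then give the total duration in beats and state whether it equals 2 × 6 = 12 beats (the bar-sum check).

1) 0.0ms=0b +2596.154ms=9/2b
2) 2596.154ms=9/2b +2596.154ms=9/2b
3) 5192.308ms=9b +1730.769ms=3b
Σ=12b of 12 (104bpm 6/8) — PASS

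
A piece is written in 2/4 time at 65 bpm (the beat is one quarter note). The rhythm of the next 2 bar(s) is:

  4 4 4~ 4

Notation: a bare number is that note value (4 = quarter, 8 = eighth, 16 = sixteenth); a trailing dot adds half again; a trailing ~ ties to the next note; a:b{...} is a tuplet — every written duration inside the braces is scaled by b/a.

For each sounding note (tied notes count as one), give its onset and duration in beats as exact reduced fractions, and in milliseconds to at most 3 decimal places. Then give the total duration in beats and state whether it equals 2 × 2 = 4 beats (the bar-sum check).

1) 0.0ms=0b +923.077ms=1b
2) 923.077ms=1b +923.077ms=1b
3) 1846.154ms=2b +1846.154ms=2b
Σ=4b of 4 (65bpm 2/4) — PASS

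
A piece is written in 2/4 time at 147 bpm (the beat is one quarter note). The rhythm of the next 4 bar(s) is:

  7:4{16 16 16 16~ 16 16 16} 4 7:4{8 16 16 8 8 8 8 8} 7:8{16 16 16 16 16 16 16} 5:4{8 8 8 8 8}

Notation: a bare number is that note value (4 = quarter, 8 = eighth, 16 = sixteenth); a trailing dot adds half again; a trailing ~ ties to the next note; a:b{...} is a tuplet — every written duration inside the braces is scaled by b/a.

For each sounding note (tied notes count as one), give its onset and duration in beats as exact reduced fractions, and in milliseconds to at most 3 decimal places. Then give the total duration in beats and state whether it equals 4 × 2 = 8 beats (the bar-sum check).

1) 0.0ms=0b +58.309ms=1/7b
2) 58.309ms=1/7b +58.309ms=1/7b
3) 116.618ms=2/7b +58.309ms=1/7b
4) 174.927ms=3/7b +116.618ms=2/7b
5) 291.545ms=5/7b +58.309ms=1/7b
6) 349.854ms=6/7b +58.309ms=1/7b
7) 408.163ms=1b +408.163ms=1b
8) 816.327ms=2b +116.618ms=2/7b
9) 932.945ms=16/7b +58.309ms=1/7b
10) 991.254ms=17/7b +58.309ms=1/7b
11) 1049.563ms=18/7b +116.618ms=2/7b
12) 1166.181ms=20/7b +116.618ms=2/7b
13) 1282.799ms=22/7b +116.618ms=2/7b
14) 1399.417ms=24/7b +116.618ms=2/7b
15) 1516.035ms=26/7b +116.618ms=2/7b
16) 1632.653ms=4b +116.618ms=2/7b
17) 1749.271ms=30/7b +116.618ms=2/7b
18) 1865.889ms=32/7b +116.618ms=2/7b
19) 1982.507ms=34/7b +116.618ms=2/7b
20) 2099.125ms=36/7b +116.618ms=2/7b
21) 2215.743ms=38/7b +116.618ms=2/7b
22) 2332.362ms=40/7b +116.618ms=2/7b
23) 2448.98ms=6b +163.265ms=2/5b
24) 2612.245ms=32/5b +163.265ms=2/5b
25) 2775.51ms=34/5b +163.265ms=2/5b
26) 2938.776ms=36/5b +163.265ms=2/5b
27) 3102.041ms=38/5b +163.265ms=2/5b
Σ=8b of 8 (147bpm 2/4) — PASS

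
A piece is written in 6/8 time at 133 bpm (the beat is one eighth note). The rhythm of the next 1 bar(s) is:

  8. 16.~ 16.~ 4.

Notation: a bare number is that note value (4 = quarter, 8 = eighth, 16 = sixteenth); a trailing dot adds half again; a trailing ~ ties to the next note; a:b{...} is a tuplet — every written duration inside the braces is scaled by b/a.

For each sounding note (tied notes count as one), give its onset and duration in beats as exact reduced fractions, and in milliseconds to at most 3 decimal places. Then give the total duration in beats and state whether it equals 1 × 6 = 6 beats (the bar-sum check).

1) 0.0ms=0b +676.692ms=3/2b
2) 676.692ms=3/2b +2030.075ms=9/2b
Σ=6b of 6 (133bpm 6/8) — PASS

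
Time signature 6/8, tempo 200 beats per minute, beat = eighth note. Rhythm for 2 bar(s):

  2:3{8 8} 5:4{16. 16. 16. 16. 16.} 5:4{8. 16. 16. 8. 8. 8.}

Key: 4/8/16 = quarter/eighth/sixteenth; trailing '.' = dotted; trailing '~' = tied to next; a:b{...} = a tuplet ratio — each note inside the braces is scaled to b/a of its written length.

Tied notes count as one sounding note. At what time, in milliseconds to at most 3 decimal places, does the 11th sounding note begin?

note 11 onset = 42/5b = 2520.0ms

1. 0.0ms @ 0 + 450.0ms (3/2)
2. 450.0ms @ 3/2 + 450.0ms (3/2)
3. 900.0ms @ 3 + 180.0ms (3/5)
4. 1080.0ms @ 18/5 + 180.0ms (3/5)
5. 1260.0ms @ 21/5 + 180.0ms (3/5)
6. 1440.0ms @ 24/5 + 180.0ms (3/5)
7. 1620.0ms @ 27/5 + 180.0ms (3/5)
8. 1800.0ms @ 6 + 360.0ms (6/5)
9. 2160.0ms @ 36/5 + 180.0ms (3/5)
10. 2340.0ms @ 39/5 + 180.0ms (3/5)
11. 2520.0ms @ 42/5 + 360.0ms (6/5)
12. 2880.0ms @ 48/5 + 360.0ms (6/5)
13. 3240.0ms @ 54/5 + 360.0ms (6/5)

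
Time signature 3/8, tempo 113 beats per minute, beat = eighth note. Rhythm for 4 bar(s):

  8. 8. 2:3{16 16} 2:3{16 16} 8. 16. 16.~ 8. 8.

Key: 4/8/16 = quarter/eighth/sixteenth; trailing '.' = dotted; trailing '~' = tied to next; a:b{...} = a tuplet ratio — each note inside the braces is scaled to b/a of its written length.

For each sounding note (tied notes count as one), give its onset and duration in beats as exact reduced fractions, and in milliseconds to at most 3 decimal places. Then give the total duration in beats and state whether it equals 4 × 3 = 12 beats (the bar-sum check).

1) 0.0ms=0b +796.46ms=3/2b
2) 796.46ms=3/2b +796.46ms=3/2b
3) 1592.92ms=3b +398.23ms=3/4b
4) 1991.15ms=15/4b +398.23ms=3/4b
5) 2389.381ms=9/2b +398.23ms=3/4b
6) 2787.611ms=21/4b +398.23ms=3/4b
7) 3185.841ms=6b +796.46ms=3/2b
8) 3982.301ms=15/2b +398.23ms=3/4b
9) 4380.531ms=33/4b +1194.69ms=9/4b
10) 5575.221ms=21/2b +796.46ms=3/2b
Σ=12b of 12 (113bpm 3/8) — PASS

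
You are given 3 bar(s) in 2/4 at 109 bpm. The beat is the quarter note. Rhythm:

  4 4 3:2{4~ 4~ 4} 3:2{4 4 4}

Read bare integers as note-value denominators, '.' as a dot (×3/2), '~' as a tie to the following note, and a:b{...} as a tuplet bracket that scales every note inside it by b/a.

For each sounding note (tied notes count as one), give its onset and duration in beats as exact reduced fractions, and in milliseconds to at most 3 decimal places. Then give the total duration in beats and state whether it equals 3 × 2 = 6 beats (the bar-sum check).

1) 0.0ms=0b +550.459ms=1b
2) 550.459ms=1b +550.459ms=1b
3) 1100.917ms=2b +1100.917ms=2b
4) 2201.835ms=4b +366.972ms=2/3b
5) 2568.807ms=14/3b +366.972ms=2/3b
6) 2935.78ms=16/3b +366.972ms=2/3b
Σ=6b of 6 (109bpm 2/4) — PASS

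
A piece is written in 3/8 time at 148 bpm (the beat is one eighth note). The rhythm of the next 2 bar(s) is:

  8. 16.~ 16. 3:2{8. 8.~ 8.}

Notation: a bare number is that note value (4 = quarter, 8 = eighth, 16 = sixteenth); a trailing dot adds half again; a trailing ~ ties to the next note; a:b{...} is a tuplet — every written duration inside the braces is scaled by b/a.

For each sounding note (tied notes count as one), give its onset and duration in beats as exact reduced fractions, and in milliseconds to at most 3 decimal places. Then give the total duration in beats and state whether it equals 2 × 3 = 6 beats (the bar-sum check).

1) 0.0ms=0b +608.108ms=3/2b
2) 608.108ms=3/2b +608.108ms=3/2b
3) 1216.216ms=3b +405.405ms=1b
4) 1621.622ms=4b +810.811ms=2b
Σ=6b of 6 (148bpm 3/8) — PASS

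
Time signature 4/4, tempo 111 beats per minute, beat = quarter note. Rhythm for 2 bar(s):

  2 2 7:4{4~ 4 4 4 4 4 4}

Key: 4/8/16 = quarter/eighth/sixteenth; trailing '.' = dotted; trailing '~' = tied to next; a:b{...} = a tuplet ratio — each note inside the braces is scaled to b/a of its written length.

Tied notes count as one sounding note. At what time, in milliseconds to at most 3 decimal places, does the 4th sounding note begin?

1. 0.0ms @ 0 + 1081.081ms (2)
2. 1081.081ms @ 2 + 1081.081ms (2)
3. 2162.162ms @ 4 + 617.761ms (8/7)
4. 2779.923ms @ 36/7 + 308.88ms (4/7)
5. 3088.803ms @ 40/7 + 308.88ms (4/7)
6. 3397.683ms @ 44/7 + 308.88ms (4/7)
7. 3706.564ms @ 48/7 + 308.88ms (4/7)
8. 4015.444ms @ 52/7 + 308.88ms (4/7)

note 4 onset = 36/7b = 2779.923ms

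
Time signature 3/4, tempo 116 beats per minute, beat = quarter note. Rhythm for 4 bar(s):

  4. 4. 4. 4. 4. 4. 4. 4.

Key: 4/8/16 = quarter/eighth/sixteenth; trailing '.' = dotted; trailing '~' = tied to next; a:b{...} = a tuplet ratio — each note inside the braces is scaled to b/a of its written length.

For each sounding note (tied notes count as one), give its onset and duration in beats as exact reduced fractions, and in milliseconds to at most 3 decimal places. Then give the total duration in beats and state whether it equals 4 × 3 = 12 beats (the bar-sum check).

1) 0.0ms=0b +775.862ms=3/2b
2) 775.862ms=3/2b +775.862ms=3/2b
3) 1551.724ms=3b +775.862ms=3/2b
4) 2327.586ms=9/2b +775.862ms=3/2b
5) 3103.448ms=6b +775.862ms=3/2b
6) 3879.31ms=15/2b +775.862ms=3/2b
7) 4655.172ms=9b +775.862ms=3/2b
8) 5431.034ms=21/2b +775.862ms=3/2b
Σ=12b of 12 (116bpm 3/4) — PASS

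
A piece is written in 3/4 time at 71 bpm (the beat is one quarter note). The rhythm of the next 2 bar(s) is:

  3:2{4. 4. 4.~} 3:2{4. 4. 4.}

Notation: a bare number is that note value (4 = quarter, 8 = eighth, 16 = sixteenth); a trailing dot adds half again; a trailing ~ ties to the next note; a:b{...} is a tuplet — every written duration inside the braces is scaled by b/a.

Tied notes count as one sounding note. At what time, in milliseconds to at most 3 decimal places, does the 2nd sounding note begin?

1. 0.0ms @ 0 + 845.07ms (1)
2. 845.07ms @ 1 + 845.07ms (1)
3. 1690.141ms @ 2 + 1690.141ms (2)
4. 3380.282ms @ 4 + 845.07ms (1)
5. 4225.352ms @ 5 + 845.07ms (1)

note 2 onset = 1b = 845.07ms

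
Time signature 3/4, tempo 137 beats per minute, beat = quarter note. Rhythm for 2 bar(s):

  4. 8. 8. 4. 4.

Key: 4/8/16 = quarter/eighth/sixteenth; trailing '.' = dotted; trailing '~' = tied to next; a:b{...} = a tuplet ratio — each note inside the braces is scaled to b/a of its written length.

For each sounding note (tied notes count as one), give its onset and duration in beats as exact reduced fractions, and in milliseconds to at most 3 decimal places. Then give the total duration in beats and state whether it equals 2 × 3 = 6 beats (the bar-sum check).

1) 0.0ms=0b +656.934ms=3/2b
2) 656.934ms=3/2b +328.467ms=3/4b
3) 985.401ms=9/4b +328.467ms=3/4b
4) 1313.869ms=3b +656.934ms=3/2b
5) 1970.803ms=9/2b +656.934ms=3/2b
Σ=6b of 6 (137bpm 3/4) — PASS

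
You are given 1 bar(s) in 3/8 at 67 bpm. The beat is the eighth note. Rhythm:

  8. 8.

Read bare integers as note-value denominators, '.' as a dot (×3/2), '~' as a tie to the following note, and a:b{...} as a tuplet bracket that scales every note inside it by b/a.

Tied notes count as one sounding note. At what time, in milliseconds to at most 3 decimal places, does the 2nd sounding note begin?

1. 0.0ms @ 0 + 1343.284ms (3/2)
2. 1343.284ms @ 3/2 + 1343.284ms (3/2)

note 2 onset = 3/2b = 1343.284ms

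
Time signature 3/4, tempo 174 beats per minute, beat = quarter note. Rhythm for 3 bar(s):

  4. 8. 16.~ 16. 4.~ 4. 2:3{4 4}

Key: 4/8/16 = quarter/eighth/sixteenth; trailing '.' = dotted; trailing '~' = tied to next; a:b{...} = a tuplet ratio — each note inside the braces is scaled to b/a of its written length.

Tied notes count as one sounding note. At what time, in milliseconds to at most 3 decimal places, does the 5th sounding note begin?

note 5 onset = 6b = 2068.966ms

1. 0.0ms @ 0 + 517.241ms (3/2)
2. 517.241ms @ 3/2 + 258.621ms (3/4)
3. 775.862ms @ 9/4 + 258.621ms (3/4)
4. 1034.483ms @ 3 + 1034.483ms (3)
5. 2068.966ms @ 6 + 517.241ms (3/2)
6. 2586.207ms @ 15/2 + 517.241ms (3/2)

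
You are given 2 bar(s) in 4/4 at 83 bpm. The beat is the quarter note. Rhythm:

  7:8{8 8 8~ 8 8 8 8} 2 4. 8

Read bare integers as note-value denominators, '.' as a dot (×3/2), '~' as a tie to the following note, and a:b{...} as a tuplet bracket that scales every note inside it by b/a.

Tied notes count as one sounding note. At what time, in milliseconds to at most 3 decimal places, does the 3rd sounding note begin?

note 3 onset = 8/7b = 826.162ms

1. 0.0ms @ 0 + 413.081ms (4/7)
2. 413.081ms @ 4/7 + 413.081ms (4/7)
3. 826.162ms @ 8/7 + 826.162ms (8/7)
4. 1652.324ms @ 16/7 + 413.081ms (4/7)
5. 2065.404ms @ 20/7 + 413.081ms (4/7)
6. 2478.485ms @ 24/7 + 413.081ms (4/7)
7. 2891.566ms @ 4 + 1445.783ms (2)
8. 4337.349ms @ 6 + 1084.337ms (3/2)
9. 5421.687ms @ 15/2 + 361.446ms (1/2)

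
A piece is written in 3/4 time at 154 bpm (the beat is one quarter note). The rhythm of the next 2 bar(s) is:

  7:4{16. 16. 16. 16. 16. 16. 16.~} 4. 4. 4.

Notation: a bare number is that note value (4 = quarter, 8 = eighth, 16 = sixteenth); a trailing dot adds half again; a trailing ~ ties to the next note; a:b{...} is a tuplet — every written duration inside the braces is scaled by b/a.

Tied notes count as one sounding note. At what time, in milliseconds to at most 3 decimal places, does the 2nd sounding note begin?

1. 0.0ms @ 0 + 83.488ms (3/14)
2. 83.488ms @ 3/14 + 83.488ms (3/14)
3. 166.976ms @ 3/7 + 83.488ms (3/14)
4. 250.464ms @ 9/14 + 83.488ms (3/14)
5. 333.952ms @ 6/7 + 83.488ms (3/14)
6. 417.44ms @ 15/14 + 83.488ms (3/14)
7. 500.928ms @ 9/7 + 667.904ms (12/7)
8. 1168.831ms @ 3 + 584.416ms (3/2)
9. 1753.247ms @ 9/2 + 584.416ms (3/2)

note 2 onset = 3/14b = 83.488ms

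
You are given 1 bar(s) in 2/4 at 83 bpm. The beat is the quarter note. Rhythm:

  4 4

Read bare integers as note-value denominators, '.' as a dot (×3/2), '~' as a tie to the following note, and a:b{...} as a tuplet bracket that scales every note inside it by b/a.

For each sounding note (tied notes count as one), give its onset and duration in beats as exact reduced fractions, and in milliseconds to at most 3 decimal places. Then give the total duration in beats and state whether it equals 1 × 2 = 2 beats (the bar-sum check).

1) 0.0ms=0b +722.892ms=1b
2) 722.892ms=1b +722.892ms=1b
Σ=2b of 2 (83bpm 2/4) — PASS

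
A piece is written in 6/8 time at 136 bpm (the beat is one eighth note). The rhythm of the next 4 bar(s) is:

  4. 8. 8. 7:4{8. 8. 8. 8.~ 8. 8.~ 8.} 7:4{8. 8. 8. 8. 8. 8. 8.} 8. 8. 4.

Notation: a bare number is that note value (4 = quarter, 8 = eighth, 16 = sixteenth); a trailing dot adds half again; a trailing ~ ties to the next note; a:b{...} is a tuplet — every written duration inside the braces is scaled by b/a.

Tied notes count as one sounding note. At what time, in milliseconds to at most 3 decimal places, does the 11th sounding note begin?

note 11 onset = 96/7b = 6050.42ms

1. 0.0ms @ 0 + 1323.529ms (3)
2. 1323.529ms @ 3 + 661.765ms (3/2)
3. 1985.294ms @ 9/2 + 661.765ms (3/2)
4. 2647.059ms @ 6 + 378.151ms (6/7)
5. 3025.21ms @ 48/7 + 378.151ms (6/7)
6. 3403.361ms @ 54/7 + 378.151ms (6/7)
7. 3781.513ms @ 60/7 + 756.303ms (12/7)
8. 4537.815ms @ 72/7 + 756.303ms (12/7)
9. 5294.118ms @ 12 + 378.151ms (6/7)
10. 5672.269ms @ 90/7 + 378.151ms (6/7)
11. 6050.42ms @ 96/7 + 378.151ms (6/7)
12. 6428.571ms @ 102/7 + 378.151ms (6/7)
13. 6806.723ms @ 108/7 + 378.151ms (6/7)
14. 7184.874ms @ 114/7 + 378.151ms (6/7)
15. 7563.025ms @ 120/7 + 378.151ms (6/7)
16. 7941.176ms @ 18 + 661.765ms (3/2)
17. 8602.941ms @ 39/2 + 661.765ms (3/2)
18. 9264.706ms @ 21 + 1323.529ms (3)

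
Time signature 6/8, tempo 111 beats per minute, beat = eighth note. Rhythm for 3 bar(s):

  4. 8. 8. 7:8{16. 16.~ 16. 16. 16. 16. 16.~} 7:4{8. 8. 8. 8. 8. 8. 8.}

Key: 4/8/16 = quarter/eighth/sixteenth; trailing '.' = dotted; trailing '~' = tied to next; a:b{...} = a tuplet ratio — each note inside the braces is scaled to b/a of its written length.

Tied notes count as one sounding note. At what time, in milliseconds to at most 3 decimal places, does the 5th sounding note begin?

note 5 onset = 48/7b = 3706.564ms

1. 0.0ms @ 0 + 1621.622ms (3)
2. 1621.622ms @ 3 + 810.811ms (3/2)
3. 2432.432ms @ 9/2 + 810.811ms (3/2)
4. 3243.243ms @ 6 + 463.32ms (6/7)
5. 3706.564ms @ 48/7 + 926.641ms (12/7)
6. 4633.205ms @ 60/7 + 463.32ms (6/7)
7. 5096.525ms @ 66/7 + 463.32ms (6/7)
8. 5559.846ms @ 72/7 + 463.32ms (6/7)
9. 6023.166ms @ 78/7 + 926.641ms (12/7)
10. 6949.807ms @ 90/7 + 463.32ms (6/7)
11. 7413.127ms @ 96/7 + 463.32ms (6/7)
12. 7876.448ms @ 102/7 + 463.32ms (6/7)
13. 8339.768ms @ 108/7 + 463.32ms (6/7)
14. 8803.089ms @ 114/7 + 463.32ms (6/7)
15. 9266.409ms @ 120/7 + 463.32ms (6/7)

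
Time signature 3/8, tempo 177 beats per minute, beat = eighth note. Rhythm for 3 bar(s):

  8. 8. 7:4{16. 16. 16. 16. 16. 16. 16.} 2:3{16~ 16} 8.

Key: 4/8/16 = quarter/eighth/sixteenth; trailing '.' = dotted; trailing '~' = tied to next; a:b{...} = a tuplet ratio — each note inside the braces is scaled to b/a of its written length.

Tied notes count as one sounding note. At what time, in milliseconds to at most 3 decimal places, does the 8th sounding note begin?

note 8 onset = 36/7b = 1743.341ms

1. 0.0ms @ 0 + 508.475ms (3/2)
2. 508.475ms @ 3/2 + 508.475ms (3/2)
3. 1016.949ms @ 3 + 145.278ms (3/7)
4. 1162.228ms @ 24/7 + 145.278ms (3/7)
5. 1307.506ms @ 27/7 + 145.278ms (3/7)
6. 1452.785ms @ 30/7 + 145.278ms (3/7)
7. 1598.063ms @ 33/7 + 145.278ms (3/7)
8. 1743.341ms @ 36/7 + 145.278ms (3/7)
9. 1888.62ms @ 39/7 + 145.278ms (3/7)
10. 2033.898ms @ 6 + 508.475ms (3/2)
11. 2542.373ms @ 15/2 + 508.475ms (3/2)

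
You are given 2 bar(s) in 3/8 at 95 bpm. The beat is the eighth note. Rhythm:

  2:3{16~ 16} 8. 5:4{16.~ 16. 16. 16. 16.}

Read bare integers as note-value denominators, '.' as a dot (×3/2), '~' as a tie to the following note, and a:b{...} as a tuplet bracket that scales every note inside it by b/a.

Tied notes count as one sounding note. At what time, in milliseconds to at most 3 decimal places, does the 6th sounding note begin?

1. 0.0ms @ 0 + 947.368ms (3/2)
2. 947.368ms @ 3/2 + 947.368ms (3/2)
3. 1894.737ms @ 3 + 757.895ms (6/5)
4. 2652.632ms @ 21/5 + 378.947ms (3/5)
5. 3031.579ms @ 24/5 + 378.947ms (3/5)
6. 3410.526ms @ 27/5 + 378.947ms (3/5)

note 6 onset = 27/5b = 3410.526ms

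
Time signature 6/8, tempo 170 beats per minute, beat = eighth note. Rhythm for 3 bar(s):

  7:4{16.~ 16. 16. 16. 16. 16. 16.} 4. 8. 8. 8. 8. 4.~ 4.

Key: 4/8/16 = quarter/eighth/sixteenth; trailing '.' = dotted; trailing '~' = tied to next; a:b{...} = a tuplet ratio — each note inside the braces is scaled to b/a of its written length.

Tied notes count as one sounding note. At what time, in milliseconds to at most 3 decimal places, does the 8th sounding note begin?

note 8 onset = 6b = 2117.647ms

1. 0.0ms @ 0 + 302.521ms (6/7)
2. 302.521ms @ 6/7 + 151.261ms (3/7)
3. 453.782ms @ 9/7 + 151.261ms (3/7)
4. 605.042ms @ 12/7 + 151.261ms (3/7)
5. 756.303ms @ 15/7 + 151.261ms (3/7)
6. 907.563ms @ 18/7 + 151.261ms (3/7)
7. 1058.824ms @ 3 + 1058.824ms (3)
8. 2117.647ms @ 6 + 529.412ms (3/2)
9. 2647.059ms @ 15/2 + 529.412ms (3/2)
10. 3176.471ms @ 9 + 529.412ms (3/2)
11. 3705.882ms @ 21/2 + 529.412ms (3/2)
12. 4235.294ms @ 12 + 2117.647ms (6)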